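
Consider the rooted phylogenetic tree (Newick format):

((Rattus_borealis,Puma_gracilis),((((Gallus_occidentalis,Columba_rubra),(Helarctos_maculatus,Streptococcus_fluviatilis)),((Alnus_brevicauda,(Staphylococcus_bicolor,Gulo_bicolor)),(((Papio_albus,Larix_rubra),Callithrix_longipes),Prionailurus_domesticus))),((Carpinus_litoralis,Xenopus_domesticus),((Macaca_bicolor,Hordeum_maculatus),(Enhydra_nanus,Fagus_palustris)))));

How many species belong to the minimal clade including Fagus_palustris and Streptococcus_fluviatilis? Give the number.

17

The MRCA of Fagus_palustris and Streptococcus_fluviatilis is the node subtending ((((Gallus_occidentalis,Columba_rubra),(Helarctos_maculatus,Streptococcus_fluviatilis)),((Alnus_brevicauda,(Staphylococcus_bicolor,Gulo_bicolor)),(((Papio_albus,Larix_rubra),Callithrix_longipes),Prionailurus_domesticus))),((Carpinus_litoralis,Xenopus_domesticus),((Macaca_bicolor,Hordeum_maculatus),(Enhydra_nanus,Fagus_palustris)))).
That clade contains 17 terminal taxa: Alnus_brevicauda, Callithrix_longipes, Carpinus_litoralis, Columba_rubra, Enhydra_nanus, Fagus_palustris, Gallus_occidentalis, Gulo_bicolor, Helarctos_maculatus, Hordeum_maculatus, Larix_rubra, Macaca_bicolor, Papio_albus, Prionailurus_domesticus, Staphylococcus_bicolor, Streptococcus_fluviatilis, Xenopus_domesticus.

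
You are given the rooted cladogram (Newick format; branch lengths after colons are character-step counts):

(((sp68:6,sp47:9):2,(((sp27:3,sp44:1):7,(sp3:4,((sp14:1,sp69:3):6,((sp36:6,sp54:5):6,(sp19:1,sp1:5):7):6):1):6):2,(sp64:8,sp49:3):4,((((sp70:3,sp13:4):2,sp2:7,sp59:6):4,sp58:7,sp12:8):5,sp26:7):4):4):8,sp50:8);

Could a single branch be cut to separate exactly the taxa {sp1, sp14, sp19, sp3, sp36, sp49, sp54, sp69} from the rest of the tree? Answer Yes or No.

No

The MRCA of the listed taxa subtends (((sp27,sp44),(sp3,((sp14,sp69),((sp36,sp54),(sp19,sp1))))),(sp64,sp49),((((sp70,sp13),sp2,sp59),sp58,sp12),sp26)).
That clade also contains sp12, sp13, sp2, sp26, sp27, sp44, sp58, sp59, sp64, sp70, which are not in the proposed group, so the group is not monophyletic.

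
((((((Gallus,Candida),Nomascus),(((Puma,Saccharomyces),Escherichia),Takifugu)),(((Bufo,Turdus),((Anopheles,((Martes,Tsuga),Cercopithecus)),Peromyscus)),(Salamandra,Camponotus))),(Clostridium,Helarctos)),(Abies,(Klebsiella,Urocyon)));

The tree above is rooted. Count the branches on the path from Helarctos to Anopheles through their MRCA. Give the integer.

8

The MRCA of Helarctos and Anopheles is the node subtending (((((Gallus,Candida),Nomascus),(((Puma,Saccharomyces),Escherichia),Takifugu)),(((Bufo,Turdus),((Anopheles,((Martes,Tsuga),Cercopithecus)),Peromyscus)),(Salamandra,Camponotus))),(Clostridium,Helarctos)).
From Helarctos up to that node: 2 branches. From Anopheles up to the same node: 6 branches. Total: 2 + 6 = 8.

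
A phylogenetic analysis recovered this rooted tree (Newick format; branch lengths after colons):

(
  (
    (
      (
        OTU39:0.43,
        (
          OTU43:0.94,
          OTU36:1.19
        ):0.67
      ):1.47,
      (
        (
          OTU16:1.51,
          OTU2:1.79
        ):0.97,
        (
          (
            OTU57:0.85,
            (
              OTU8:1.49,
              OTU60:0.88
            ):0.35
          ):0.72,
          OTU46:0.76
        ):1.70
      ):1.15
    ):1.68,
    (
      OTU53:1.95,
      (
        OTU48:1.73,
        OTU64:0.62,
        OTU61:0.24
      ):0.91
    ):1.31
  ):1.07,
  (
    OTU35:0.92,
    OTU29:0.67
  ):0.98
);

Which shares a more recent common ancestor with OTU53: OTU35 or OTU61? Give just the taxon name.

OTU61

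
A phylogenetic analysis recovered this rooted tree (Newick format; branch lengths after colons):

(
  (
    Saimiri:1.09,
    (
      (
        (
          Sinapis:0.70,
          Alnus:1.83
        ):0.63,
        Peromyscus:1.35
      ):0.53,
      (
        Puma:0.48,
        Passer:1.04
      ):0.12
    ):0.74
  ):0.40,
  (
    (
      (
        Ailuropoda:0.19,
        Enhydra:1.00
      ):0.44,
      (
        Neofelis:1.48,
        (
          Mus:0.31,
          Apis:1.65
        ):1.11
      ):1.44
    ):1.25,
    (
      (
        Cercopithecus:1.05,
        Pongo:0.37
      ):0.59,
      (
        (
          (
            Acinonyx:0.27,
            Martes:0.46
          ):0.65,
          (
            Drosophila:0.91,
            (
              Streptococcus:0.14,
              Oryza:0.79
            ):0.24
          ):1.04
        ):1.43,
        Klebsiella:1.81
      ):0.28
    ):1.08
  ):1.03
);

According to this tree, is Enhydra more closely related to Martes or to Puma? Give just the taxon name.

The MRCA of Enhydra and Martes subtends (((Ailuropoda,Enhydra),(Neofelis,(Mus,Apis))),((Cercopithecus,Pongo),(((Acinonyx,Martes),(Drosophila,(Streptococcus,Oryza))),Klebsiella))) (13 taxa).
The MRCA of Enhydra and Puma is the root, subtending the entire tree (19 taxa).
The first is nested inside the second, so Enhydra shares a more recent common ancestor with Martes.

Martes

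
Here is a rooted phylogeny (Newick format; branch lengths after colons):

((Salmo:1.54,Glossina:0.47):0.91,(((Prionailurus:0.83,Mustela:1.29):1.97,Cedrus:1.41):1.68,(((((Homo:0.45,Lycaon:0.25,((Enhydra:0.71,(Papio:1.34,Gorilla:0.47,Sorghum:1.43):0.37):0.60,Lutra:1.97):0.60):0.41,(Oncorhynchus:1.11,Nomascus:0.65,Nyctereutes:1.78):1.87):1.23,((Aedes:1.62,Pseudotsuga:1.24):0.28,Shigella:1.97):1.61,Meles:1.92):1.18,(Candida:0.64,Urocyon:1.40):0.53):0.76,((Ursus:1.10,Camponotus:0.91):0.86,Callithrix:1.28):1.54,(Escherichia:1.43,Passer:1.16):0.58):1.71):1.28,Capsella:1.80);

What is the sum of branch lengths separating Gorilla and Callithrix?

The path runs Gorilla → … → MRCA → … → Callithrix; the MRCA is the node subtending (((((Homo,Lycaon,((Enhydra,(Papio,Gorilla,Sorghum)),Lutra)),(Oncorhynchus,Nomascus,Nyctereutes)),((Aedes,Pseudotsuga),Shigella),Meles),(Candida,Urocyon)),((Ursus,Camponotus),Callithrix),(Escherichia,Passer)).
Branch lengths along that path: 0.47 + 0.37 + 0.60 + 0.60 + 0.41 + 1.23 + 1.18 + 0.76 + 1.54 + 1.28 = 8.44.

8.44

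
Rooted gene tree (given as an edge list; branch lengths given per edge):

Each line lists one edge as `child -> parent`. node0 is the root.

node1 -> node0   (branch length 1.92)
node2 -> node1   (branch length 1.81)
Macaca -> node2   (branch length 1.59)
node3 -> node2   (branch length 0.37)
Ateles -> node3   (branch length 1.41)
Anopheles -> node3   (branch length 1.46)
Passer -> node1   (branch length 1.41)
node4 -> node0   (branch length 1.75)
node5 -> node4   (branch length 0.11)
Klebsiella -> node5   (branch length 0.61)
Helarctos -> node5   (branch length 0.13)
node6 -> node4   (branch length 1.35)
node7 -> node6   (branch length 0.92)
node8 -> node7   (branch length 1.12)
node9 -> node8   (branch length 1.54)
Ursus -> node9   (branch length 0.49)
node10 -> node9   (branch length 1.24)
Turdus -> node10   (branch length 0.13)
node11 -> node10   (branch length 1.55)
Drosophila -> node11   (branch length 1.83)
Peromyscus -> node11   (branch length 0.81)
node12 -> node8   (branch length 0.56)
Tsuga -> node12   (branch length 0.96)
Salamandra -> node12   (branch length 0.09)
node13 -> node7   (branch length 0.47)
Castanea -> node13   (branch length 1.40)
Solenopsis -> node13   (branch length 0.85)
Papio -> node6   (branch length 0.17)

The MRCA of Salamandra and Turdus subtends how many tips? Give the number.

The MRCA of Salamandra and Turdus is the node subtending ((Ursus,(Turdus,(Drosophila,Peromyscus))),(Tsuga,Salamandra)).
That clade contains 6 terminal taxa: Drosophila, Peromyscus, Salamandra, Tsuga, Turdus, Ursus.

6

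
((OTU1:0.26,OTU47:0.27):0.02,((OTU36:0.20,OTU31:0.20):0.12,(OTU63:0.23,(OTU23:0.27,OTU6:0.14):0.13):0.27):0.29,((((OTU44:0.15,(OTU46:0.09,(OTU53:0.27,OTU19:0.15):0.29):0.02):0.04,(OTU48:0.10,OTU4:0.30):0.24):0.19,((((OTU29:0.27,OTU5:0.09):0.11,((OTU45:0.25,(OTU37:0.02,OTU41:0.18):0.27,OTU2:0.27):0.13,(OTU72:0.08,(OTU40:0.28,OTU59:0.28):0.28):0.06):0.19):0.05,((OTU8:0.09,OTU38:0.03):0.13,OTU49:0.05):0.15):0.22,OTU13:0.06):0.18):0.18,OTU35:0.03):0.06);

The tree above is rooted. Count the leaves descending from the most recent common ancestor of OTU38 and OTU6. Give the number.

27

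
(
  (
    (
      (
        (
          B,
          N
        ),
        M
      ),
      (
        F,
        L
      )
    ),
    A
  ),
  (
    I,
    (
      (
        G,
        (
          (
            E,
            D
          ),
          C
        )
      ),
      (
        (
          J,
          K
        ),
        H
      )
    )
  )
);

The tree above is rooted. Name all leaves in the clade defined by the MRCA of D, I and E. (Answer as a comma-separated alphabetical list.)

C, D, E, G, H, I, J, K

Tracing D: it sits inside (E,D).
Tracing I: it sits inside (I,((G,((E,D),C)),((J,K),H))).
Tracing E: it sits inside (E,D).
The smallest clade enclosing all 3 is (I,((G,((E,D),C)),((J,K),H))); the answer is its 8 terminal taxa in alphabetical order.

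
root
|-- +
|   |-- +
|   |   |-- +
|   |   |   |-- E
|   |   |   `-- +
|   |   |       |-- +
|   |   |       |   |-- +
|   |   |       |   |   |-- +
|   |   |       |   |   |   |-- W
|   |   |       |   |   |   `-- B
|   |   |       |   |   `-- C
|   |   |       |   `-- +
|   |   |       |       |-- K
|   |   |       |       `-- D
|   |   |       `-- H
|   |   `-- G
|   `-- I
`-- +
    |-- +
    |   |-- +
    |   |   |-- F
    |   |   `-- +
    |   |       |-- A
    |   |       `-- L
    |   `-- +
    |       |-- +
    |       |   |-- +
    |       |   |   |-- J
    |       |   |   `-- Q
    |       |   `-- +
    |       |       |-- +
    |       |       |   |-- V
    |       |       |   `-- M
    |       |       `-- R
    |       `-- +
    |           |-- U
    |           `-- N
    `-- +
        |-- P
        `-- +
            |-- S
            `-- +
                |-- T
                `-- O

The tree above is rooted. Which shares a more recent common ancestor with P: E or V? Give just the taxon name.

The MRCA of P and V subtends (((F,(A,L)),(((J,Q),((V,M),R)),(U,N))),(P,(S,(T,O)))) (14 taxa).
The MRCA of P and E is the root, subtending the entire tree (23 taxa).
The first is nested inside the second, so P shares a more recent common ancestor with V.

V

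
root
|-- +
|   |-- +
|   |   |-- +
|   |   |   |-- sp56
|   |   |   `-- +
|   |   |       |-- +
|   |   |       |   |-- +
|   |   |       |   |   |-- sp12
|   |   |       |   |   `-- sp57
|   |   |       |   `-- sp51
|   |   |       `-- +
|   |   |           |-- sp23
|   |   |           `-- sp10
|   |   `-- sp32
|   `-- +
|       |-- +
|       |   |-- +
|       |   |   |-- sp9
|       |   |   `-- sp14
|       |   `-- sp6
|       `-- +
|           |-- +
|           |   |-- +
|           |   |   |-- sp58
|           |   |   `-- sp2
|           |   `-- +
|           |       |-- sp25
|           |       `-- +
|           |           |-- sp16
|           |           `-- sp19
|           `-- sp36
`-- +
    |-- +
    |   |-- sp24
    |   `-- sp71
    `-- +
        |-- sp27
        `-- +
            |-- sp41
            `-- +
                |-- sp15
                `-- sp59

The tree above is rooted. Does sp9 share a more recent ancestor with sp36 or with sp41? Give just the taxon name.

The MRCA of sp9 and sp36 subtends (((sp9,sp14),sp6),(((sp58,sp2),(sp25,(sp16,sp19))),sp36)) (9 taxa).
The MRCA of sp9 and sp41 is the root, subtending the entire tree (22 taxa).
The first is nested inside the second, so sp9 shares a more recent common ancestor with sp36.

sp36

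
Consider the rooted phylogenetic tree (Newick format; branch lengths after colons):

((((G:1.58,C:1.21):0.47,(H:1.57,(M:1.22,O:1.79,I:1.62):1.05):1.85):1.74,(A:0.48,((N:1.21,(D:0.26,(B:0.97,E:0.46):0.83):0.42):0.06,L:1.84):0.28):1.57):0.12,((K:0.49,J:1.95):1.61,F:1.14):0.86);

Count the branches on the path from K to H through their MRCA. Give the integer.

7

The MRCA of K and H is the root of the tree.
From K up to that node: 3 branches. From H up to the same node: 4 branches. Total: 3 + 4 = 7.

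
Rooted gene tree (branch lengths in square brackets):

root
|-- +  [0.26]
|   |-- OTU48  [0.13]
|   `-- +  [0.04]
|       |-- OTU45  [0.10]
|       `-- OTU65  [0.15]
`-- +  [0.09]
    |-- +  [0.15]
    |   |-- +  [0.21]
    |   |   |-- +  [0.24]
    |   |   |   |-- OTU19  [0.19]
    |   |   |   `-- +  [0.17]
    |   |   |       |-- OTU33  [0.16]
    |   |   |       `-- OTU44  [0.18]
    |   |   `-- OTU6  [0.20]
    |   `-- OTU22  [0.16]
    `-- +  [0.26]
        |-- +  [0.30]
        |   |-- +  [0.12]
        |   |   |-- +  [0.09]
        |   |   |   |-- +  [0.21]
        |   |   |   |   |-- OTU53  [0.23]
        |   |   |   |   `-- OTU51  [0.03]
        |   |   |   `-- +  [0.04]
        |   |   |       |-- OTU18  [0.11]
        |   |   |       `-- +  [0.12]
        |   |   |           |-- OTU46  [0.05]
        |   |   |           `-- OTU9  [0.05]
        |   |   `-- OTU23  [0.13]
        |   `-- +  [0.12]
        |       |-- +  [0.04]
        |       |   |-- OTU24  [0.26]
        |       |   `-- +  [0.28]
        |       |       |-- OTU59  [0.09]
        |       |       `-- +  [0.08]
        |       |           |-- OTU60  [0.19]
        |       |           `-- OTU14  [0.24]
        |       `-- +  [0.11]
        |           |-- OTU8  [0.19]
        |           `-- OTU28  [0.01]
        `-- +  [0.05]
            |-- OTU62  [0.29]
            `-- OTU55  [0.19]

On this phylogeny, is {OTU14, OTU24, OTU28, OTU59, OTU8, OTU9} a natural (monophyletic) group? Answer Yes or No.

The MRCA of the listed taxa subtends ((((OTU53,OTU51),(OTU18,(OTU46,OTU9))),OTU23),((OTU24,(OTU59,(OTU60,OTU14))),(OTU8,OTU28))).
That clade also contains OTU18, OTU23, OTU46, OTU51, OTU53, OTU60, which are not in the proposed group, so the group is not monophyletic.

No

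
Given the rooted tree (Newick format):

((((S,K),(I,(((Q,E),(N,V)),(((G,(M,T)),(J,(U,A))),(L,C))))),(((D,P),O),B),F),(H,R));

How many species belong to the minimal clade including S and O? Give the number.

20

The MRCA of S and O is the node subtending (((S,K),(I,(((Q,E),(N,V)),(((G,(M,T)),(J,(U,A))),(L,C))))),(((D,P),O),B),F).
That clade contains 20 terminal taxa: A, B, C, D, E, F, G, I, J, K, L, M, N, O, P, Q, S, T, U, V.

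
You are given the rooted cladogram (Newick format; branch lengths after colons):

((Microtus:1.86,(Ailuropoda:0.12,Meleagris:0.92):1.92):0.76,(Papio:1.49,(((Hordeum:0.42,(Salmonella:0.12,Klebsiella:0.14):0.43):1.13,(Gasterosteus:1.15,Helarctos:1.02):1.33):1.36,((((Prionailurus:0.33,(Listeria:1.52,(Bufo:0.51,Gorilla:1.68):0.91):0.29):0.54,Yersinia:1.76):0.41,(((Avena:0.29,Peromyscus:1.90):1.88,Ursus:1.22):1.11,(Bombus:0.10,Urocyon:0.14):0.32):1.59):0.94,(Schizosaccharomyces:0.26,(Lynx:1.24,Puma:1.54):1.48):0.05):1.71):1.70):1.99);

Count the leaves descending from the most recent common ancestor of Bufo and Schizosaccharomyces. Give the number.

13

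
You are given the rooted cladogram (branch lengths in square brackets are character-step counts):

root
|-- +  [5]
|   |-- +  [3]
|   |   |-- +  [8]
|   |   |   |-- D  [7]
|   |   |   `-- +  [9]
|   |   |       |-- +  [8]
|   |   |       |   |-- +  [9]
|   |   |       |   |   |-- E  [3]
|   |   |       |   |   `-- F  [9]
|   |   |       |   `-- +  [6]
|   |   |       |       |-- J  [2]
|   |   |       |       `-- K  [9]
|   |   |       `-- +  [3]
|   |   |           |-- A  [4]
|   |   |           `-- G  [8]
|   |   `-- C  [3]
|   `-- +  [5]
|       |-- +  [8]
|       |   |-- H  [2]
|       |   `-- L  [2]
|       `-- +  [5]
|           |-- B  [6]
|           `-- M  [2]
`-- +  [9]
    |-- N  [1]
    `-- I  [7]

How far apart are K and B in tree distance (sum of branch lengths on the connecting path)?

59

The path runs K → … → MRCA → … → B; the MRCA is the node subtending (((D,(((E,F),(J,K)),(A,G))),C),((H,L),(B,M))).
Branch lengths along that path: 9 + 6 + 8 + 9 + 8 + 3 + 5 + 5 + 6 = 59.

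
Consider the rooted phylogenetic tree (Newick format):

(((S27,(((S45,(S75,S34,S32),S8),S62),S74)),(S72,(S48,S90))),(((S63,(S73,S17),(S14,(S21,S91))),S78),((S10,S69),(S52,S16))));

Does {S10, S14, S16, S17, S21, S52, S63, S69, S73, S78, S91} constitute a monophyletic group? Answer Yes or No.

The most recent common ancestor of these taxa subtends (((S63,(S73,S17),(S14,(S21,S91))),S78),((S10,S69),(S52,S16))).
That clade has exactly 11 tips — every listed taxon and nothing else — so the group is monophyletic.

Yes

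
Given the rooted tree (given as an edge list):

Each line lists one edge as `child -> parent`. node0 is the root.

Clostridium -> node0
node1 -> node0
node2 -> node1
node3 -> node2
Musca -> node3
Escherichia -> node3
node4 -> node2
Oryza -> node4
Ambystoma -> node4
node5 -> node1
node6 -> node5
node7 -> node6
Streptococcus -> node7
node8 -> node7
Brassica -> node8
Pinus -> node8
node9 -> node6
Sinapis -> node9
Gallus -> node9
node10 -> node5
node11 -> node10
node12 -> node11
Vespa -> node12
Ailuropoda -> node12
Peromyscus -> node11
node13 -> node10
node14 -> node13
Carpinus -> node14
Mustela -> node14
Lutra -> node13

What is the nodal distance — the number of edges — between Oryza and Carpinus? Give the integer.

8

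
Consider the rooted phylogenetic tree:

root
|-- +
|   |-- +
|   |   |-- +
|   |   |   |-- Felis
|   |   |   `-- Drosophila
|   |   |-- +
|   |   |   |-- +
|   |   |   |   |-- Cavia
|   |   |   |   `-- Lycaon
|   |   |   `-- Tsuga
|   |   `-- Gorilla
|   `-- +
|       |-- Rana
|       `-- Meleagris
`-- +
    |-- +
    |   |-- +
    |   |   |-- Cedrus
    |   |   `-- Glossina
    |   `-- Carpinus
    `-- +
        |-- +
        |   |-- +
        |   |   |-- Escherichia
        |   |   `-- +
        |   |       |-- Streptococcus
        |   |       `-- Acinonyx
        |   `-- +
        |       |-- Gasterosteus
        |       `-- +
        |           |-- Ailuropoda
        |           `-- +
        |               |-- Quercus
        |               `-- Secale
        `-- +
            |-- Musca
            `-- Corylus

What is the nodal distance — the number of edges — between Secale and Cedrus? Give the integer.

The MRCA of Secale and Cedrus is the node subtending (((Cedrus,Glossina),Carpinus),(((Escherichia,(Streptococcus,Acinonyx)),(Gasterosteus,(Ailuropoda,(Quercus,Secale)))),(Musca,Corylus))).
From Secale up to that node: 6 branches. From Cedrus up to the same node: 3 branches. Total: 6 + 3 = 9.

9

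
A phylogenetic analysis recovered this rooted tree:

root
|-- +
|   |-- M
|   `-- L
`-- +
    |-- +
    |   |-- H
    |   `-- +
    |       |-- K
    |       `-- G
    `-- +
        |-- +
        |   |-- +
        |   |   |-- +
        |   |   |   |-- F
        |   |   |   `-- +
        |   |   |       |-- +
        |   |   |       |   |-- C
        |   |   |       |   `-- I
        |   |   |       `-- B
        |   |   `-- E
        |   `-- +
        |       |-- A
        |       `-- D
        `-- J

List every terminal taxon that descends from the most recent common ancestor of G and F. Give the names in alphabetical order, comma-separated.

A, B, C, D, E, F, G, H, I, J, K

Tracing G: it sits inside (K,G).
Tracing F: it sits inside (F,((C,I),B)).
The smallest clade enclosing both is ((H,(K,G)),((((F,((C,I),B)),E),(A,D)),J)); the answer is its 11 terminal taxa in alphabetical order.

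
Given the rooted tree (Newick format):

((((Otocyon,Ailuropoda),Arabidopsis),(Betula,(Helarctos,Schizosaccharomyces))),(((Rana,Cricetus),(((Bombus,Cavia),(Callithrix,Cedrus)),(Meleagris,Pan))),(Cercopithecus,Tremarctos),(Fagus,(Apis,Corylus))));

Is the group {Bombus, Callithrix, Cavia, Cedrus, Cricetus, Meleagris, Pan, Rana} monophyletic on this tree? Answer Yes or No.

Yes

The most recent common ancestor of these taxa subtends ((Rana,Cricetus),(((Bombus,Cavia),(Callithrix,Cedrus)),(Meleagris,Pan))).
That clade has exactly 8 tips — every listed taxon and nothing else — so the group is monophyletic.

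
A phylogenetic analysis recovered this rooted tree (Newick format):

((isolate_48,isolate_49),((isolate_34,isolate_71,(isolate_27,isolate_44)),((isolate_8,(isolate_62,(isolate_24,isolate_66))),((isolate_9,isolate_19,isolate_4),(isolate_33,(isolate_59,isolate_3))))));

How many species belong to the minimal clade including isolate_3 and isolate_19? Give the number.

The MRCA of isolate_3 and isolate_19 is the node subtending ((isolate_9,isolate_19,isolate_4),(isolate_33,(isolate_59,isolate_3))).
That clade contains 6 terminal taxa: isolate_19, isolate_3, isolate_33, isolate_4, isolate_59, isolate_9.

6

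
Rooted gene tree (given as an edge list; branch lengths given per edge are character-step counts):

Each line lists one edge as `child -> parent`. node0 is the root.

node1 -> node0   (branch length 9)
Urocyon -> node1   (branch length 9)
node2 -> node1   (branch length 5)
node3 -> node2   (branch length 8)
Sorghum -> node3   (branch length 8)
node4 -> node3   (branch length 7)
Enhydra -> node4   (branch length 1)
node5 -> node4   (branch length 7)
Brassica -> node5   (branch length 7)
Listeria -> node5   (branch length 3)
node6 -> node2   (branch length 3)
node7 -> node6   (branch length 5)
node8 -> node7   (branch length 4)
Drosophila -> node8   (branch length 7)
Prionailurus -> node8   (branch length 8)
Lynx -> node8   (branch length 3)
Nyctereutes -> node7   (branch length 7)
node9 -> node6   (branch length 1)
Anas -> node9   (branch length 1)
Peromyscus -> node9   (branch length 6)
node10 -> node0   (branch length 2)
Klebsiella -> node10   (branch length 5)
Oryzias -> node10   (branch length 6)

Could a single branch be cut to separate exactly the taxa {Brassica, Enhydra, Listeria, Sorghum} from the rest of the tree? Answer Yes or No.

The most recent common ancestor of these taxa subtends (Sorghum,(Enhydra,(Brassica,Listeria))).
That clade has exactly 4 tips — every listed taxon and nothing else — so the group is monophyletic.

Yes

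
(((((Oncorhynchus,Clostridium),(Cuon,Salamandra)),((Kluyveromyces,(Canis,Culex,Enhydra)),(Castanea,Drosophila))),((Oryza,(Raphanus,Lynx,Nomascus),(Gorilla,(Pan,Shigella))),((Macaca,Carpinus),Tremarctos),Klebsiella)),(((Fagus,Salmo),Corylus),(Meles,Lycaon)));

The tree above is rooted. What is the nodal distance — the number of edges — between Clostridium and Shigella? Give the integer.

9

The MRCA of Clostridium and Shigella is the node subtending ((((Oncorhynchus,Clostridium),(Cuon,Salamandra)),((Kluyveromyces,(Canis,Culex,Enhydra)),(Castanea,Drosophila))),((Oryza,(Raphanus,Lynx,Nomascus),(Gorilla,(Pan,Shigella))),((Macaca,Carpinus),Tremarctos),Klebsiella)).
From Clostridium up to that node: 4 branches. From Shigella up to the same node: 5 branches. Total: 4 + 5 = 9.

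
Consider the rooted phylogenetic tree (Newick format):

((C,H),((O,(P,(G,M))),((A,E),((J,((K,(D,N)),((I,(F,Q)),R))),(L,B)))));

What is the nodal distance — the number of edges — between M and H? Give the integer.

The MRCA of M and H is the root of the tree.
From M up to that node: 5 branches. From H up to the same node: 2 branches. Total: 5 + 2 = 7.

7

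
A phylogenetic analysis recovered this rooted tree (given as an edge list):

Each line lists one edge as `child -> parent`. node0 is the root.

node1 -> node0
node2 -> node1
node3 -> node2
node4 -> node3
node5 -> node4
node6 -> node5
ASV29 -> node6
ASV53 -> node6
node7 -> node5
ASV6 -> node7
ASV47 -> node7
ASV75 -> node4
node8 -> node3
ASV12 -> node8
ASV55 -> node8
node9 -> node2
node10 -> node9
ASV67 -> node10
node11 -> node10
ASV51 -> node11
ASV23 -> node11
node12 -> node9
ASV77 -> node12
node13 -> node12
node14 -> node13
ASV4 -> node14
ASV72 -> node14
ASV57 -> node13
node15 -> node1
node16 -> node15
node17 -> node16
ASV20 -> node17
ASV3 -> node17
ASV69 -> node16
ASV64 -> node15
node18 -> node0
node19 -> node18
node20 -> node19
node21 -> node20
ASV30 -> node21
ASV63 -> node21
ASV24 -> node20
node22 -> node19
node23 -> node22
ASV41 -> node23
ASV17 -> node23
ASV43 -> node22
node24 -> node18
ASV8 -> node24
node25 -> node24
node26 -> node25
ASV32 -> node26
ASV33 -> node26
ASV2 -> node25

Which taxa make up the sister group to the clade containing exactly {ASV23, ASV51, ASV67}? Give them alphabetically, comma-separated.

ASV4, ASV57, ASV72, ASV77

The clade containing exactly {ASV23, ASV51, ASV67} attaches to the tree at the node subtending ((ASV67,(ASV51,ASV23)),(ASV77,((ASV4,ASV72),ASV57))).
The other lineage descending from that same node — the sister group — is (ASV77,((ASV4,ASV72),ASV57)); its 4 tips in alphabetical order are the answer.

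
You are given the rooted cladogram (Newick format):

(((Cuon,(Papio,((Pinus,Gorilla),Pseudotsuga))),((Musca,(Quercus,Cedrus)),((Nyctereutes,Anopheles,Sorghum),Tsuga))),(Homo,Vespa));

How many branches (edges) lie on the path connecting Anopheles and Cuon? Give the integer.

6

The MRCA of Anopheles and Cuon is the node subtending ((Cuon,(Papio,((Pinus,Gorilla),Pseudotsuga))),((Musca,(Quercus,Cedrus)),((Nyctereutes,Anopheles,Sorghum),Tsuga))).
From Anopheles up to that node: 4 branches. From Cuon up to the same node: 2 branches. Total: 4 + 2 = 6.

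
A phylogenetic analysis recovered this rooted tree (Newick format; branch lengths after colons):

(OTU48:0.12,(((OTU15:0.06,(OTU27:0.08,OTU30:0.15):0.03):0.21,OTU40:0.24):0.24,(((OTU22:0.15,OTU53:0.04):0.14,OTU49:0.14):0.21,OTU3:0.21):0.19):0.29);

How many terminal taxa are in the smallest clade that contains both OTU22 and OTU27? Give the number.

8

The MRCA of OTU22 and OTU27 is the node subtending (((OTU15,(OTU27,OTU30)),OTU40),(((OTU22,OTU53),OTU49),OTU3)).
That clade contains 8 terminal taxa: OTU15, OTU22, OTU27, OTU3, OTU30, OTU40, OTU49, OTU53.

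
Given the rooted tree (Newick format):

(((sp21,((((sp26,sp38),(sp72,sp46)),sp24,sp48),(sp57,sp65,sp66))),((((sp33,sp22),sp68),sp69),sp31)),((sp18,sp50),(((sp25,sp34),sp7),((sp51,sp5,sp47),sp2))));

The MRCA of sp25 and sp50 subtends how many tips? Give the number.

The MRCA of sp25 and sp50 is the node subtending ((sp18,sp50),(((sp25,sp34),sp7),((sp51,sp5,sp47),sp2))).
That clade contains 9 terminal taxa: sp18, sp2, sp25, sp34, sp47, sp5, sp50, sp51, sp7.

9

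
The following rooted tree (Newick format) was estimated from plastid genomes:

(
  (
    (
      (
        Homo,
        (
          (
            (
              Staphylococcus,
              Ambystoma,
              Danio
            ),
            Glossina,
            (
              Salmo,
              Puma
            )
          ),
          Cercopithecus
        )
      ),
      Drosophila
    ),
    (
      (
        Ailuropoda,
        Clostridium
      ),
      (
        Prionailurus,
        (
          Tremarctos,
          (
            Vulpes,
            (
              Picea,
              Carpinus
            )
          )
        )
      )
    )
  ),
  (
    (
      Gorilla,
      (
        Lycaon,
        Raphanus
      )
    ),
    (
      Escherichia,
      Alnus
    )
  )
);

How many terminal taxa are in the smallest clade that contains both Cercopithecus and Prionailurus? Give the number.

The MRCA of Cercopithecus and Prionailurus is the node subtending (((Homo,(((Staphylococcus,Ambystoma,Danio),Glossina,(Salmo,Puma)),Cercopithecus)),Drosophila),((Ailuropoda,Clostridium),(Prionailurus,(Tremarctos,(Vulpes,(Picea,Carpinus)))))).
That clade contains 16 terminal taxa: Ailuropoda, Ambystoma, Carpinus, Cercopithecus, Clostridium, Danio, Drosophila, Glossina, Homo, Picea, Prionailurus, Puma, Salmo, Staphylococcus, Tremarctos, Vulpes.

16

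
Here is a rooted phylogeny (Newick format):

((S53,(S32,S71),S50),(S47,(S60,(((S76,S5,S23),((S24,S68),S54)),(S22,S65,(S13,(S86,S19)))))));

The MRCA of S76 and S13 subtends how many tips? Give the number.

11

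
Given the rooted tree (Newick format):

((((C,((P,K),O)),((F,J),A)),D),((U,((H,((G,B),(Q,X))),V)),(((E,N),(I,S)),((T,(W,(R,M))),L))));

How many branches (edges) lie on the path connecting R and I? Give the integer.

The MRCA of R and I is the node subtending (((E,N),(I,S)),((T,(W,(R,M))),L)).
From R up to that node: 5 branches. From I up to the same node: 3 branches. Total: 5 + 3 = 8.

8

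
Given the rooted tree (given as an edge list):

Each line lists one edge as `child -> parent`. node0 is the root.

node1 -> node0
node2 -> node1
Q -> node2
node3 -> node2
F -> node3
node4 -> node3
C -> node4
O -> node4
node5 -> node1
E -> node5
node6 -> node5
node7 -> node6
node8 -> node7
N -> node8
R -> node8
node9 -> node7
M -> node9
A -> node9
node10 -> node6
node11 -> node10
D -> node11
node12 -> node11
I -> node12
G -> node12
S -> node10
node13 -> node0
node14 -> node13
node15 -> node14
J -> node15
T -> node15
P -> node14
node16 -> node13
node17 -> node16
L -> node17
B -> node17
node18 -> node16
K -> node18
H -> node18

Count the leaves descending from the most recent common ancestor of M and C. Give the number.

13

The MRCA of M and C is the node subtending ((Q,(F,(C,O))),(E,(((N,R),(M,A)),((D,(I,G)),S)))).
That clade contains 13 terminal taxa: A, C, D, E, F, G, I, M, N, O, Q, R, S.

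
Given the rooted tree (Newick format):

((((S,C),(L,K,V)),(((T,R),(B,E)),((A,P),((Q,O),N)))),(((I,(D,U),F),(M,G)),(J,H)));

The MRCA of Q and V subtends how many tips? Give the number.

The MRCA of Q and V is the node subtending (((S,C),(L,K,V)),(((T,R),(B,E)),((A,P),((Q,O),N)))).
That clade contains 14 terminal taxa: A, B, C, E, K, L, N, O, P, Q, R, S, T, V.

14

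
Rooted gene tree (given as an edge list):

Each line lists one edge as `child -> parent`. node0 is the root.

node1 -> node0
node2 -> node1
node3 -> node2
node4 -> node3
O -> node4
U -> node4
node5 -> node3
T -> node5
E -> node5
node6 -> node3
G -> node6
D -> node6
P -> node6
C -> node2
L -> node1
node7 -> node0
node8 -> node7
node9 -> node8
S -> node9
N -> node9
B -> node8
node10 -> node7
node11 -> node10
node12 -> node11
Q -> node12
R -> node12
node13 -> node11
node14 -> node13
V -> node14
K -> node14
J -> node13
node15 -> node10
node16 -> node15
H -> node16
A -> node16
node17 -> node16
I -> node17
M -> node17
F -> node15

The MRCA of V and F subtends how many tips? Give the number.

10

The MRCA of V and F is the node subtending (((Q,R),((V,K),J)),((H,A,(I,M)),F)).
That clade contains 10 terminal taxa: A, F, H, I, J, K, M, Q, R, V.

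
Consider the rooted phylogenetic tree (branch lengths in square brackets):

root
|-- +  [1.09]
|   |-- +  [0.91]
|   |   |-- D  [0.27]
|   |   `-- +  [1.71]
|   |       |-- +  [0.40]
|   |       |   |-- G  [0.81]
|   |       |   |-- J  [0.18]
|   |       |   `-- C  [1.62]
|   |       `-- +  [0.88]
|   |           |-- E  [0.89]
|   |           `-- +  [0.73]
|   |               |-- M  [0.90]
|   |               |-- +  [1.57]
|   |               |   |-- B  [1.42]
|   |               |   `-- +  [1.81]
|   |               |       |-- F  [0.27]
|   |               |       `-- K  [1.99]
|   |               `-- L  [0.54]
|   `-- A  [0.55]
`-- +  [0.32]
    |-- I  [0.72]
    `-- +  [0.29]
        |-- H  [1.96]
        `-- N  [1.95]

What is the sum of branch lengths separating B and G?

The path runs B → … → MRCA → … → G; the MRCA is the node subtending ((G,J,C),(E,(M,(B,(F,K)),L))).
Branch lengths along that path: 1.42 + 1.57 + 0.73 + 0.88 + 0.40 + 0.81 = 5.81.

5.81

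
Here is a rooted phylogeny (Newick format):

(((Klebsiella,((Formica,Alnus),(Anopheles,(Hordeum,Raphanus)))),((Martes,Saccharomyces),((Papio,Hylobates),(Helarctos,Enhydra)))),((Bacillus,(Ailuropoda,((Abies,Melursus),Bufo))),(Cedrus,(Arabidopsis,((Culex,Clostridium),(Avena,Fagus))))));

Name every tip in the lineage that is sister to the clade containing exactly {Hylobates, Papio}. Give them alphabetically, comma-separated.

The clade containing exactly {Hylobates, Papio} attaches to the tree at the node subtending ((Papio,Hylobates),(Helarctos,Enhydra)).
The other lineage descending from that same node — the sister group — is (Helarctos,Enhydra); its 2 tips in alphabetical order are the answer.

Enhydra, Helarctos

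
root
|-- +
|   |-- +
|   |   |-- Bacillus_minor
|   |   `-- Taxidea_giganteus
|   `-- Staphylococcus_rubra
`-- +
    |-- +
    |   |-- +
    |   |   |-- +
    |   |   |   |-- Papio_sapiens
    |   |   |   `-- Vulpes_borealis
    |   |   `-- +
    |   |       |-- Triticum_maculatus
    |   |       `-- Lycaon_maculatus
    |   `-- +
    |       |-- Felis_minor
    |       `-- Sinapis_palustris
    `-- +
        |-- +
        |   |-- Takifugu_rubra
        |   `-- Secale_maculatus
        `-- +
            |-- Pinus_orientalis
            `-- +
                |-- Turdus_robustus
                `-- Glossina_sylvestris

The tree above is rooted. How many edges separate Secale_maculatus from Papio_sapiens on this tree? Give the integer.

7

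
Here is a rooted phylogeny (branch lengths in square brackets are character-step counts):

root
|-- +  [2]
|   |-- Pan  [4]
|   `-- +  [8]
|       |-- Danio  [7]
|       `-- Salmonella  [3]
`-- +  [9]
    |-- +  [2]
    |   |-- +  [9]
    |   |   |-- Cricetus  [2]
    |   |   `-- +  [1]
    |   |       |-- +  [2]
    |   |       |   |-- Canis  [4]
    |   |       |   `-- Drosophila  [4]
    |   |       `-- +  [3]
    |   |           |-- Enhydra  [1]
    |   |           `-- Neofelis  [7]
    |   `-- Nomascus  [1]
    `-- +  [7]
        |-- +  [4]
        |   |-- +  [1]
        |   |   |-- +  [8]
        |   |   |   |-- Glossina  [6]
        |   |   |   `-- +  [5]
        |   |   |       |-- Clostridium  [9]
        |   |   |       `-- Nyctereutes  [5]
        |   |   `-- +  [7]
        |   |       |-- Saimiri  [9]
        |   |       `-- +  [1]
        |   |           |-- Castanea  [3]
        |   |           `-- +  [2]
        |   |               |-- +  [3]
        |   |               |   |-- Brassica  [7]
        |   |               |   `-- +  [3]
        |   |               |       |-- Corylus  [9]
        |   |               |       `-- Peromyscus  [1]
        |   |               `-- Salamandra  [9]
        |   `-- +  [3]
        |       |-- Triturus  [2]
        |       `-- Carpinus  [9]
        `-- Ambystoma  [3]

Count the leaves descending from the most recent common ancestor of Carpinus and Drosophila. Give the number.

18

The MRCA of Carpinus and Drosophila is the node subtending (((Cricetus,((Canis,Drosophila),(Enhydra,Neofelis))),Nomascus),((((Glossina,(Clostridium,Nyctereutes)),(Saimiri,(Castanea,((Brassica,(Corylus,Peromyscus)),Salamandra)))),(Triturus,Carpinus)),Ambystoma)).
That clade contains 18 terminal taxa: Ambystoma, Brassica, Canis, Carpinus, Castanea, Clostridium, Corylus, Cricetus, Drosophila, Enhydra, Glossina, Neofelis, Nomascus, Nyctereutes, Peromyscus, Saimiri, Salamandra, Triturus.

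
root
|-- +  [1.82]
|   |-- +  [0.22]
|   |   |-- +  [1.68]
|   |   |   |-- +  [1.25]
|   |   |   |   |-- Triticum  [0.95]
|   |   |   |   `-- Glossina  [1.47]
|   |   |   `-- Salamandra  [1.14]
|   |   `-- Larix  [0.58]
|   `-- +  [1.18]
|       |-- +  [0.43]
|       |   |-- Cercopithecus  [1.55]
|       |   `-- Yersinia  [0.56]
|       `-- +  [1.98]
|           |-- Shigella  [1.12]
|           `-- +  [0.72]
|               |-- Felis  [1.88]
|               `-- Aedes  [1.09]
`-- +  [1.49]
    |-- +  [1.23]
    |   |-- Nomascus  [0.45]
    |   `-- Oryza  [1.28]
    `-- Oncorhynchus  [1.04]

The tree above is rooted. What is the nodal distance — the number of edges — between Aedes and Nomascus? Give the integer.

The MRCA of Aedes and Nomascus is the root of the tree.
From Aedes up to that node: 5 branches. From Nomascus up to the same node: 3 branches. Total: 5 + 3 = 8.

8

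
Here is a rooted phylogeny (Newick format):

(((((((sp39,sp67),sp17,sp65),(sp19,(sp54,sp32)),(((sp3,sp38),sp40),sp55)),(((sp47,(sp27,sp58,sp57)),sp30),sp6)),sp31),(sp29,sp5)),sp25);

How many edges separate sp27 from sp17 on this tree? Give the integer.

8

The MRCA of sp27 and sp17 is the node subtending ((((sp39,sp67),sp17,sp65),(sp19,(sp54,sp32)),(((sp3,sp38),sp40),sp55)),(((sp47,(sp27,sp58,sp57)),sp30),sp6)).
From sp27 up to that node: 5 branches. From sp17 up to the same node: 3 branches. Total: 5 + 3 = 8.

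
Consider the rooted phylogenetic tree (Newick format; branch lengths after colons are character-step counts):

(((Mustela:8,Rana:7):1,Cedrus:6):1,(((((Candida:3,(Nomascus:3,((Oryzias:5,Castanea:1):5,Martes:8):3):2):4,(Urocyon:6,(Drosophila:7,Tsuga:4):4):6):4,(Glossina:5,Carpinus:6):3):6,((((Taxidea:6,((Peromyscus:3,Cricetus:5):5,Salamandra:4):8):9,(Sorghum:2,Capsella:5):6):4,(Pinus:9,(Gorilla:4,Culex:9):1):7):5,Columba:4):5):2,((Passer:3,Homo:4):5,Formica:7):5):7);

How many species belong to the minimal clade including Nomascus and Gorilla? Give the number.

20

The MRCA of Nomascus and Gorilla is the node subtending ((((Candida,(Nomascus,((Oryzias,Castanea),Martes))),(Urocyon,(Drosophila,Tsuga))),(Glossina,Carpinus)),((((Taxidea,((Peromyscus,Cricetus),Salamandra)),(Sorghum,Capsella)),(Pinus,(Gorilla,Culex))),Columba)).
That clade contains 20 terminal taxa: Candida, Capsella, Carpinus, Castanea, Columba, Cricetus, Culex, Drosophila, Glossina, Gorilla, Martes, Nomascus, Oryzias, Peromyscus, Pinus, Salamandra, Sorghum, Taxidea, Tsuga, Urocyon.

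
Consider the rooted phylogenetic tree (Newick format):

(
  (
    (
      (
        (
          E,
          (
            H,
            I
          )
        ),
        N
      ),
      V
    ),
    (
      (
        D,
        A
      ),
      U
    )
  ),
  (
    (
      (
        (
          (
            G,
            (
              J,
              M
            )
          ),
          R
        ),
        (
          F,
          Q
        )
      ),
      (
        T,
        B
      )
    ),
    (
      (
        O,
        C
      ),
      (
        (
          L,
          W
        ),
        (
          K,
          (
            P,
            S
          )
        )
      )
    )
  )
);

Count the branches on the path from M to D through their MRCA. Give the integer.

11

The MRCA of M and D is the root of the tree.
From M up to that node: 7 branches. From D up to the same node: 4 branches. Total: 7 + 4 = 11.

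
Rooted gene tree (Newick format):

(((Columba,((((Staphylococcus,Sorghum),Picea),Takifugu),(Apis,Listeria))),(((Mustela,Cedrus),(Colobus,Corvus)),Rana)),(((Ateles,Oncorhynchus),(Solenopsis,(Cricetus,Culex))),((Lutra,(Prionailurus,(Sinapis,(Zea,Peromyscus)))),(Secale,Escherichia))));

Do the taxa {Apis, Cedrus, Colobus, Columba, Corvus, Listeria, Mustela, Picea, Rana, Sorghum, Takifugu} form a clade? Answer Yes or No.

No

The MRCA of the listed taxa subtends ((Columba,((((Staphylococcus,Sorghum),Picea),Takifugu),(Apis,Listeria))),(((Mustela,Cedrus),(Colobus,Corvus)),Rana)).
That clade also contains Staphylococcus, which is not in the proposed group, so the group is not monophyletic.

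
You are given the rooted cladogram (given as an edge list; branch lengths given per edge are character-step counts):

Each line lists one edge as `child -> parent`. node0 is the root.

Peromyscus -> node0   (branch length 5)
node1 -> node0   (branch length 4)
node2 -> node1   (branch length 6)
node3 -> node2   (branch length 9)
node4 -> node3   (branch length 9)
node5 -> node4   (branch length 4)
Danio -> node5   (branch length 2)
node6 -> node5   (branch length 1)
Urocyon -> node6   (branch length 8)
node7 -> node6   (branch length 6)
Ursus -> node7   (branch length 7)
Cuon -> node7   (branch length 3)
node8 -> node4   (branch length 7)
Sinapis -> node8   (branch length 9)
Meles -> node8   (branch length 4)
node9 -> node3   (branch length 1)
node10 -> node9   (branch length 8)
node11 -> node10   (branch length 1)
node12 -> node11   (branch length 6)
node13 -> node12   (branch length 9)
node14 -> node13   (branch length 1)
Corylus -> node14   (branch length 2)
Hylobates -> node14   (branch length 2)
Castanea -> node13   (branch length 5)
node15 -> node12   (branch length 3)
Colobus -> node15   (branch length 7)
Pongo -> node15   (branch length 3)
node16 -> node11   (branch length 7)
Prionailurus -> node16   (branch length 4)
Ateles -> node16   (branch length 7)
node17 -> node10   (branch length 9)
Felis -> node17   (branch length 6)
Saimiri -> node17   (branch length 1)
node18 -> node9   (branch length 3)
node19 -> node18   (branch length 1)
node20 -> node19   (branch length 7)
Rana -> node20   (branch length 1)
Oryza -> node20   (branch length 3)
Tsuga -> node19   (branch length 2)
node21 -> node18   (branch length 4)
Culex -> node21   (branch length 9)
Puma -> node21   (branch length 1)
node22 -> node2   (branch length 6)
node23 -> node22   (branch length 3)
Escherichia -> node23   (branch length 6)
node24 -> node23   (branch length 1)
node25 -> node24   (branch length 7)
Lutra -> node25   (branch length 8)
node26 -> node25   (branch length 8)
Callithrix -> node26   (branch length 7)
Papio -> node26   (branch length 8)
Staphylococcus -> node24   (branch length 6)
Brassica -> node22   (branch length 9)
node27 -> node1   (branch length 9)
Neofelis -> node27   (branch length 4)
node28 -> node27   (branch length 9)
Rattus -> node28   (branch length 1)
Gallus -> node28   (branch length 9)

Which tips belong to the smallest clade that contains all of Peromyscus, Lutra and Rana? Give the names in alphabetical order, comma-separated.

Ateles, Brassica, Callithrix, Castanea, Colobus, Corylus, Culex, Cuon, Danio, Escherichia, Felis, Gallus, Hylobates, Lutra, Meles, Neofelis, Oryza, Papio, Peromyscus, Pongo, Prionailurus, Puma, Rana, Rattus, Saimiri, Sinapis, Staphylococcus, Tsuga, Urocyon, Ursus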